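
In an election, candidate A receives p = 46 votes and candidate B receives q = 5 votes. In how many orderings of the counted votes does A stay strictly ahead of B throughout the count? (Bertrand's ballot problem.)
Strict-lead orderings = 1888460

Total orderings of the 51 votes with 46 for A: C(51, 46) = 2349060. By the Bertrand ballot formula (Cycle Lemma / reflection principle), the number of orderings in which A is strictly ahead of B throughout is (p − q)/(p + q) · C(p + q, p) = (46 − 5)/(46 + 5) · 2349060 = 1888460.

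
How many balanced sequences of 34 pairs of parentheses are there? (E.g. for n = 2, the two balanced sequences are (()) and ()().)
C_34 = 812944042149730764

These balanced parentheses are counted by the Catalan number C_n = (1/(n + 1)) · C(2n, n). For n = 34: C_34 = (1/35) · C(68, 34) = 28453041475240576740/35 = 812944042149730764.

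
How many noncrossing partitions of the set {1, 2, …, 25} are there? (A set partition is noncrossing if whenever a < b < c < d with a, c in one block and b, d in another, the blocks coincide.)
C_25 = 4861946401452

These noncrossing partitions are counted by the Catalan number C_n = (1/(n + 1)) · C(2n, n). For n = 25: C_25 = (1/26) · C(50, 25) = 126410606437752/26 = 4861946401452.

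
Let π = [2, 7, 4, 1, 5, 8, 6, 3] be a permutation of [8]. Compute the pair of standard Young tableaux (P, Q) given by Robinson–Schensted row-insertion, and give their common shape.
P = [1, 3, 5, 6] / [2, 4] / [7, 8];  Q = [1, 2, 5, 6] / [3, 7] / [4, 8];  common shape = (4, 2, 2)

Row-insert the values π_1, π_2, … into P one at a time, bumping the leftmost entry strictly greater than the inserted value down to the next row. The recording tableau Q records, in position (i, j), the step at which that cell was added to P.
  Insert 2 (step 1): P = [2];  Q = [1]
  Insert 7 (step 2): P = [2, 7];  Q = [1, 2]
  Insert 4 (step 3): P = [2, 4] / [7];  Q = [1, 2] / [3]
  Insert 1 (step 4): P = [1, 4] / [2] / [7];  Q = [1, 2] / [3] / [4]
  Insert 5 (step 5): P = [1, 4, 5] / [2] / [7];  Q = [1, 2, 5] / [3] / [4]
  Insert 8 (step 6): P = [1, 4, 5, 8] / [2] / [7];  Q = [1, 2, 5, 6] / [3] / [4]
  Insert 6 (step 7): P = [1, 4, 5, 6] / [2, 8] / [7];  Q = [1, 2, 5, 6] / [3, 7] / [4]
  Insert 3 (step 8): P = [1, 3, 5, 6] / [2, 4] / [7, 8];  Q = [1, 2, 5, 6] / [3, 7] / [4, 8]
Final shape: (4, 2, 2).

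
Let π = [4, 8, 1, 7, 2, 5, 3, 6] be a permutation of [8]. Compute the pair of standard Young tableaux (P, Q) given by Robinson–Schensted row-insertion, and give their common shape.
P = [1, 2, 3, 6] / [4, 5] / [7] / [8];  Q = [1, 2, 6, 8] / [3, 4] / [5] / [7];  common shape = (4, 2, 1, 1)

Row-insert the values π_1, π_2, … into P one at a time, bumping the leftmost entry strictly greater than the inserted value down to the next row. The recording tableau Q records, in position (i, j), the step at which that cell was added to P.
  Insert 4 (step 1): P = [4];  Q = [1]
  Insert 8 (step 2): P = [4, 8];  Q = [1, 2]
  Insert 1 (step 3): P = [1, 8] / [4];  Q = [1, 2] / [3]
  Insert 7 (step 4): P = [1, 7] / [4, 8];  Q = [1, 2] / [3, 4]
  Insert 2 (step 5): P = [1, 2] / [4, 7] / [8];  Q = [1, 2] / [3, 4] / [5]
  Insert 5 (step 6): P = [1, 2, 5] / [4, 7] / [8];  Q = [1, 2, 6] / [3, 4] / [5]
  Insert 3 (step 7): P = [1, 2, 3] / [4, 5] / [7] / [8];  Q = [1, 2, 6] / [3, 4] / [5] / [7]
  Insert 6 (step 8): P = [1, 2, 3, 6] / [4, 5] / [7] / [8];  Q = [1, 2, 6, 8] / [3, 4] / [5] / [7]
Final shape: (4, 2, 1, 1).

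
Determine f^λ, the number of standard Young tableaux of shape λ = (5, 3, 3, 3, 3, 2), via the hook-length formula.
# SYT of shape (5, 3, 3, 3, 3, 2) = 6651216

Hook-length formula: f^λ = n! / Π hook(c), product over all cells c of the Young diagram. For λ = (5, 3, 3, 3, 3, 2), n = 19 boxes. Hook lengths by row (left-to-right, top-to-bottom): [10, 9, 7, 2, 1]; [7, 6, 4]; [6, 5, 3]; [5, 4, 2]; [4, 3, 1]; [2, 1]. Product of hooks = 18289152000. So f^λ = 19! / 18289152000 = 121645100408832000 / 18289152000 = 6651216.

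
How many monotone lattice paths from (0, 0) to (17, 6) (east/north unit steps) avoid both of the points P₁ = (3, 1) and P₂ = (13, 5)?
Number of paths = 31615

Inclusion–exclusion. Total paths: C(23, 17) = 100947. Through P₁: C(4, 3)·C(19, 14) = 46512. Through P₂: C(18, 13)·C(5, 4) = 42840. Since P₁ is strictly southwest of P₂, a monotone path through both must visit P₁ then P₂; paths through both = C(4, 3)·C(14, 10)·C(5, 4) = 20020. Avoid both = 100947 − 46512 − 42840 + 20020 = 31615.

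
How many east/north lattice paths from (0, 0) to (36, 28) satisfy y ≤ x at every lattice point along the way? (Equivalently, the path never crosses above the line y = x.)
Number of paths = 272133314509923216

By the reflection principle (André's argument), the number of monotone paths to (36, 28) with n ≤ m that never go above y = x is C(64, 36) − C(64, 37) = 1118770292985239888 − 846636978475316672 = 272133314509923216.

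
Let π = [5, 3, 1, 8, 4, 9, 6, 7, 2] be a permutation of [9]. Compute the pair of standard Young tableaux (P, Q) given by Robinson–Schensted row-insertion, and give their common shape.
P = [1, 2, 6, 7] / [3, 4, 9] / [5, 8];  Q = [1, 4, 6, 8] / [2, 5, 7] / [3, 9];  common shape = (4, 3, 2)

Row-insert the values π_1, π_2, … into P one at a time, bumping the leftmost entry strictly greater than the inserted value down to the next row. The recording tableau Q records, in position (i, j), the step at which that cell was added to P.
  Insert 5 (step 1): P = [5];  Q = [1]
  Insert 3 (step 2): P = [3] / [5];  Q = [1] / [2]
  Insert 1 (step 3): P = [1] / [3] / [5];  Q = [1] / [2] / [3]
  Insert 8 (step 4): P = [1, 8] / [3] / [5];  Q = [1, 4] / [2] / [3]
  Insert 4 (step 5): P = [1, 4] / [3, 8] / [5];  Q = [1, 4] / [2, 5] / [3]
  Insert 9 (step 6): P = [1, 4, 9] / [3, 8] / [5];  Q = [1, 4, 6] / [2, 5] / [3]
  Insert 6 (step 7): P = [1, 4, 6] / [3, 8, 9] / [5];  Q = [1, 4, 6] / [2, 5, 7] / [3]
  Insert 7 (step 8): P = [1, 4, 6, 7] / [3, 8, 9] / [5];  Q = [1, 4, 6, 8] / [2, 5, 7] / [3]
  Insert 2 (step 9): P = [1, 2, 6, 7] / [3, 4, 9] / [5, 8];  Q = [1, 4, 6, 8] / [2, 5, 7] / [3, 9]
Final shape: (4, 3, 2).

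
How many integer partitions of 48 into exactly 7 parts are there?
p(48, 7 parts) = 7190

Partitions of n into exactly k parts are in bijection with partitions of n − k into at most k parts (subtract 1 from each part). So p(48, exactly 7) = p(41, parts ≤ 7). Computing via the recurrence p(m, j) = p(m, j−1) + p(m−j, j) gives 7190.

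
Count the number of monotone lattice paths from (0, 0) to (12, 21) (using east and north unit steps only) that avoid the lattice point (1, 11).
Number of paths = 350584728

Total paths from (0, 0) to (12, 21): C(33, 12) = 354817320. Paths through (1, 11): (paths (0, 0) → (1, 11)) × (paths (1, 11) → (12, 21)) = C(12, 1) · C(21, 11) = 12 · 352716 = 4232592. Avoidance count = 354817320 − 4232592 = 350584728.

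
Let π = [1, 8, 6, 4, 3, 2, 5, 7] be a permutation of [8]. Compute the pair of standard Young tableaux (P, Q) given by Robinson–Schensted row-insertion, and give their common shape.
P = [1, 2, 5, 7] / [3] / [4] / [6] / [8];  Q = [1, 2, 7, 8] / [3] / [4] / [5] / [6];  common shape = (4, 1, 1, 1, 1)

Row-insert the values π_1, π_2, … into P one at a time, bumping the leftmost entry strictly greater than the inserted value down to the next row. The recording tableau Q records, in position (i, j), the step at which that cell was added to P.
  Insert 1 (step 1): P = [1];  Q = [1]
  Insert 8 (step 2): P = [1, 8];  Q = [1, 2]
  Insert 6 (step 3): P = [1, 6] / [8];  Q = [1, 2] / [3]
  Insert 4 (step 4): P = [1, 4] / [6] / [8];  Q = [1, 2] / [3] / [4]
  Insert 3 (step 5): P = [1, 3] / [4] / [6] / [8];  Q = [1, 2] / [3] / [4] / [5]
  Insert 2 (step 6): P = [1, 2] / [3] / [4] / [6] / [8];  Q = [1, 2] / [3] / [4] / [5] / [6]
  Insert 5 (step 7): P = [1, 2, 5] / [3] / [4] / [6] / [8];  Q = [1, 2, 7] / [3] / [4] / [5] / [6]
  Insert 7 (step 8): P = [1, 2, 5, 7] / [3] / [4] / [6] / [8];  Q = [1, 2, 7, 8] / [3] / [4] / [5] / [6]
Final shape: (4, 1, 1, 1, 1).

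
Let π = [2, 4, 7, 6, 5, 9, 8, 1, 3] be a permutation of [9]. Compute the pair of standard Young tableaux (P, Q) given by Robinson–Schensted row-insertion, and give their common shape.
P = [1, 3, 5, 8] / [2, 4] / [6, 9] / [7];  Q = [1, 2, 3, 6] / [4, 7] / [5, 9] / [8];  common shape = (4, 2, 2, 1)

Row-insert the values π_1, π_2, … into P one at a time, bumping the leftmost entry strictly greater than the inserted value down to the next row. The recording tableau Q records, in position (i, j), the step at which that cell was added to P.
  Insert 2 (step 1): P = [2];  Q = [1]
  Insert 4 (step 2): P = [2, 4];  Q = [1, 2]
  Insert 7 (step 3): P = [2, 4, 7];  Q = [1, 2, 3]
  Insert 6 (step 4): P = [2, 4, 6] / [7];  Q = [1, 2, 3] / [4]
  Insert 5 (step 5): P = [2, 4, 5] / [6] / [7];  Q = [1, 2, 3] / [4] / [5]
  Insert 9 (step 6): P = [2, 4, 5, 9] / [6] / [7];  Q = [1, 2, 3, 6] / [4] / [5]
  Insert 8 (step 7): P = [2, 4, 5, 8] / [6, 9] / [7];  Q = [1, 2, 3, 6] / [4, 7] / [5]
  Insert 1 (step 8): P = [1, 4, 5, 8] / [2, 9] / [6] / [7];  Q = [1, 2, 3, 6] / [4, 7] / [5] / [8]
  Insert 3 (step 9): P = [1, 3, 5, 8] / [2, 4] / [6, 9] / [7];  Q = [1, 2, 3, 6] / [4, 7] / [5, 9] / [8]
Final shape: (4, 2, 2, 1).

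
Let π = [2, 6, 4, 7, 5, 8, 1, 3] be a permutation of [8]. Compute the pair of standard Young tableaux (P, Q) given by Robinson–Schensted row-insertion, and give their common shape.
P = [1, 3, 5, 8] / [2, 4] / [6, 7];  Q = [1, 2, 4, 6] / [3, 5] / [7, 8];  common shape = (4, 2, 2)

Row-insert the values π_1, π_2, … into P one at a time, bumping the leftmost entry strictly greater than the inserted value down to the next row. The recording tableau Q records, in position (i, j), the step at which that cell was added to P.
  Insert 2 (step 1): P = [2];  Q = [1]
  Insert 6 (step 2): P = [2, 6];  Q = [1, 2]
  Insert 4 (step 3): P = [2, 4] / [6];  Q = [1, 2] / [3]
  Insert 7 (step 4): P = [2, 4, 7] / [6];  Q = [1, 2, 4] / [3]
  Insert 5 (step 5): P = [2, 4, 5] / [6, 7];  Q = [1, 2, 4] / [3, 5]
  Insert 8 (step 6): P = [2, 4, 5, 8] / [6, 7];  Q = [1, 2, 4, 6] / [3, 5]
  Insert 1 (step 7): P = [1, 4, 5, 8] / [2, 7] / [6];  Q = [1, 2, 4, 6] / [3, 5] / [7]
  Insert 3 (step 8): P = [1, 3, 5, 8] / [2, 4] / [6, 7];  Q = [1, 2, 4, 6] / [3, 5] / [7, 8]
Final shape: (4, 2, 2).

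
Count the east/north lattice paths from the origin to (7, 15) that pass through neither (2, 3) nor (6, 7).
Number of paths = 99520

Inclusion–exclusion. Total paths: C(22, 7) = 170544. Through P₁: C(5, 2)·C(17, 5) = 61880. Through P₂: C(13, 6)·C(9, 1) = 15444. Since P₁ is strictly southwest of P₂, a monotone path through both must visit P₁ then P₂; paths through both = C(5, 2)·C(8, 4)·C(9, 1) = 6300. Avoid both = 170544 − 61880 − 15444 + 6300 = 99520.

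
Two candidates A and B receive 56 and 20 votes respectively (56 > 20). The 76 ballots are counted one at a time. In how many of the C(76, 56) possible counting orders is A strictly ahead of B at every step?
Strict-lead orderings = 516322284746189940

Total orderings of the 76 votes with 56 for A: C(76, 56) = 1090013712241956540. By the Bertrand ballot formula (Cycle Lemma / reflection principle), the number of orderings in which A is strictly ahead of B throughout is (p − q)/(p + q) · C(p + q, p) = (56 − 20)/(56 + 20) · 1090013712241956540 = 516322284746189940.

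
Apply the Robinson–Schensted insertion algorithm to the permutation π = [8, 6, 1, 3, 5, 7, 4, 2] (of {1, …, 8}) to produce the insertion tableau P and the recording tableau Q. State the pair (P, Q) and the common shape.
P = [1, 2, 4, 7] / [3] / [5] / [6] / [8];  Q = [1, 4, 5, 6] / [2] / [3] / [7] / [8];  common shape = (4, 1, 1, 1, 1)

Row-insert the values π_1, π_2, … into P one at a time, bumping the leftmost entry strictly greater than the inserted value down to the next row. The recording tableau Q records, in position (i, j), the step at which that cell was added to P.
  Insert 8 (step 1): P = [8];  Q = [1]
  Insert 6 (step 2): P = [6] / [8];  Q = [1] / [2]
  Insert 1 (step 3): P = [1] / [6] / [8];  Q = [1] / [2] / [3]
  Insert 3 (step 4): P = [1, 3] / [6] / [8];  Q = [1, 4] / [2] / [3]
  Insert 5 (step 5): P = [1, 3, 5] / [6] / [8];  Q = [1, 4, 5] / [2] / [3]
  Insert 7 (step 6): P = [1, 3, 5, 7] / [6] / [8];  Q = [1, 4, 5, 6] / [2] / [3]
  Insert 4 (step 7): P = [1, 3, 4, 7] / [5] / [6] / [8];  Q = [1, 4, 5, 6] / [2] / [3] / [7]
  Insert 2 (step 8): P = [1, 2, 4, 7] / [3] / [5] / [6] / [8];  Q = [1, 4, 5, 6] / [2] / [3] / [7] / [8]
Final shape: (4, 1, 1, 1, 1).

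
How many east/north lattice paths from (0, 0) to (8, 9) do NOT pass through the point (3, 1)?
Number of paths = 19162

Total paths from (0, 0) to (8, 9): C(17, 8) = 24310. Paths through (3, 1): (paths (0, 0) → (3, 1)) × (paths (3, 1) → (8, 9)) = C(4, 3) · C(13, 5) = 4 · 1287 = 5148. Avoidance count = 24310 − 5148 = 19162.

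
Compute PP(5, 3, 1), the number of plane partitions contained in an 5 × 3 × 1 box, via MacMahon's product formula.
PP(5, 3, 1) = 56

Evaluate the triple product over i = 1..5, j = 1..3, k = 1..1. The factors are (2/1) · (3/2) · (4/3) · (3/2) · (4/3) · (5/4) · (4/3) · (5/4) · … (15 factors total). The numerators and denominators telescope so the product is an integer; carrying out the multiplication exactly gives PP(5, 3, 1) = 56.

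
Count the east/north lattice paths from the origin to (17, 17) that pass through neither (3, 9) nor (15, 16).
Number of paths = 1394892315

Inclusion–exclusion. Total paths: C(34, 17) = 2333606220. Through P₁: C(12, 3)·C(22, 14) = 70349400. Through P₂: C(31, 15)·C(3, 2) = 901620585. Since P₁ is strictly southwest of P₂, a monotone path through both must visit P₁ then P₂; paths through both = C(12, 3)·C(19, 12)·C(3, 2) = 33256080. Avoid both = 2333606220 − 70349400 − 901620585 + 33256080 = 1394892315.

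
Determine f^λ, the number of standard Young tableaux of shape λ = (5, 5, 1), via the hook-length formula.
# SYT of shape (5, 5, 1) = 330

Hook-length formula: f^λ = n! / Π hook(c), product over all cells c of the Young diagram. For λ = (5, 5, 1), n = 11 boxes. Hook lengths by row (left-to-right, top-to-bottom): [7, 5, 4, 3, 2]; [6, 4, 3, 2, 1]; [1]. Product of hooks = 120960. So f^λ = 11! / 120960 = 39916800 / 120960 = 330.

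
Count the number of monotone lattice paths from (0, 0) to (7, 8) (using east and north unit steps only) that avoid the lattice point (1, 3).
Number of paths = 4587

Total paths from (0, 0) to (7, 8): C(15, 7) = 6435. Paths through (1, 3): (paths (0, 0) → (1, 3)) × (paths (1, 3) → (7, 8)) = C(4, 1) · C(11, 6) = 4 · 462 = 1848. Avoidance count = 6435 − 1848 = 4587.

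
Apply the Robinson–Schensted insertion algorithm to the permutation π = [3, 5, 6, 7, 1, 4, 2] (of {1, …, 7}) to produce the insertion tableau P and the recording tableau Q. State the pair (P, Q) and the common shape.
P = [1, 2, 6, 7] / [3, 4] / [5];  Q = [1, 2, 3, 4] / [5, 6] / [7];  common shape = (4, 2, 1)

Row-insert the values π_1, π_2, … into P one at a time, bumping the leftmost entry strictly greater than the inserted value down to the next row. The recording tableau Q records, in position (i, j), the step at which that cell was added to P.
  Insert 3 (step 1): P = [3];  Q = [1]
  Insert 5 (step 2): P = [3, 5];  Q = [1, 2]
  Insert 6 (step 3): P = [3, 5, 6];  Q = [1, 2, 3]
  Insert 7 (step 4): P = [3, 5, 6, 7];  Q = [1, 2, 3, 4]
  Insert 1 (step 5): P = [1, 5, 6, 7] / [3];  Q = [1, 2, 3, 4] / [5]
  Insert 4 (step 6): P = [1, 4, 6, 7] / [3, 5];  Q = [1, 2, 3, 4] / [5, 6]
  Insert 2 (step 7): P = [1, 2, 6, 7] / [3, 4] / [5];  Q = [1, 2, 3, 4] / [5, 6] / [7]
Final shape: (4, 2, 1).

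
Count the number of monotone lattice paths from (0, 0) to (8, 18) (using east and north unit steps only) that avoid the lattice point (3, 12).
Number of paths = 1352065

Total paths from (0, 0) to (8, 18): C(26, 8) = 1562275. Paths through (3, 12): (paths (0, 0) → (3, 12)) × (paths (3, 12) → (8, 18)) = C(15, 3) · C(11, 5) = 455 · 462 = 210210. Avoidance count = 1562275 − 210210 = 1352065.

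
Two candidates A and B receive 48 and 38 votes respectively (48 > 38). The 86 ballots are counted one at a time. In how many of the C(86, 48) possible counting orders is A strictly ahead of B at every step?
Strict-lead orderings = 433884004713362200929750

Total orderings of the 86 votes with 48 for A: C(86, 48) = 3731402440534914927995850. By the Bertrand ballot formula (Cycle Lemma / reflection principle), the number of orderings in which A is strictly ahead of B throughout is (p − q)/(p + q) · C(p + q, p) = (48 − 38)/(48 + 38) · 3731402440534914927995850 = 433884004713362200929750.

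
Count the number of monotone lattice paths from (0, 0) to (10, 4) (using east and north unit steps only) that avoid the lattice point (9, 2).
Number of paths = 836

Total paths from (0, 0) to (10, 4): C(14, 10) = 1001. Paths through (9, 2): (paths (0, 0) → (9, 2)) × (paths (9, 2) → (10, 4)) = C(11, 9) · C(3, 1) = 55 · 3 = 165. Avoidance count = 1001 − 165 = 836.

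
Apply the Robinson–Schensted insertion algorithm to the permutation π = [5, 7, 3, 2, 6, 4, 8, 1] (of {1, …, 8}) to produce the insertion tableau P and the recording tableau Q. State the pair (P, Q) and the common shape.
P = [1, 4, 8] / [2, 6] / [3, 7] / [5];  Q = [1, 2, 7] / [3, 5] / [4, 6] / [8];  common shape = (3, 2, 2, 1)

Row-insert the values π_1, π_2, … into P one at a time, bumping the leftmost entry strictly greater than the inserted value down to the next row. The recording tableau Q records, in position (i, j), the step at which that cell was added to P.
  Insert 5 (step 1): P = [5];  Q = [1]
  Insert 7 (step 2): P = [5, 7];  Q = [1, 2]
  Insert 3 (step 3): P = [3, 7] / [5];  Q = [1, 2] / [3]
  Insert 2 (step 4): P = [2, 7] / [3] / [5];  Q = [1, 2] / [3] / [4]
  Insert 6 (step 5): P = [2, 6] / [3, 7] / [5];  Q = [1, 2] / [3, 5] / [4]
  Insert 4 (step 6): P = [2, 4] / [3, 6] / [5, 7];  Q = [1, 2] / [3, 5] / [4, 6]
  Insert 8 (step 7): P = [2, 4, 8] / [3, 6] / [5, 7];  Q = [1, 2, 7] / [3, 5] / [4, 6]
  Insert 1 (step 8): P = [1, 4, 8] / [2, 6] / [3, 7] / [5];  Q = [1, 2, 7] / [3, 5] / [4, 6] / [8]
Final shape: (3, 2, 2, 1).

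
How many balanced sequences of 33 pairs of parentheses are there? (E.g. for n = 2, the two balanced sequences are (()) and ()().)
C_33 = 212336130412243110

These balanced parentheses are counted by the Catalan number C_n = (1/(n + 1)) · C(2n, n). For n = 33: C_33 = (1/34) · C(66, 33) = 7219428434016265740/34 = 212336130412243110.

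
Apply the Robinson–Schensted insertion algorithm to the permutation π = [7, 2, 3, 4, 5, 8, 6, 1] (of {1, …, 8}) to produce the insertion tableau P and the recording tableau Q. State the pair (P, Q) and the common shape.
P = [1, 3, 4, 5, 6] / [2, 8] / [7];  Q = [1, 3, 4, 5, 6] / [2, 7] / [8];  common shape = (5, 2, 1)

Row-insert the values π_1, π_2, … into P one at a time, bumping the leftmost entry strictly greater than the inserted value down to the next row. The recording tableau Q records, in position (i, j), the step at which that cell was added to P.
  Insert 7 (step 1): P = [7];  Q = [1]
  Insert 2 (step 2): P = [2] / [7];  Q = [1] / [2]
  Insert 3 (step 3): P = [2, 3] / [7];  Q = [1, 3] / [2]
  Insert 4 (step 4): P = [2, 3, 4] / [7];  Q = [1, 3, 4] / [2]
  Insert 5 (step 5): P = [2, 3, 4, 5] / [7];  Q = [1, 3, 4, 5] / [2]
  Insert 8 (step 6): P = [2, 3, 4, 5, 8] / [7];  Q = [1, 3, 4, 5, 6] / [2]
  Insert 6 (step 7): P = [2, 3, 4, 5, 6] / [7, 8];  Q = [1, 3, 4, 5, 6] / [2, 7]
  Insert 1 (step 8): P = [1, 3, 4, 5, 6] / [2, 8] / [7];  Q = [1, 3, 4, 5, 6] / [2, 7] / [8]
Final shape: (5, 2, 1).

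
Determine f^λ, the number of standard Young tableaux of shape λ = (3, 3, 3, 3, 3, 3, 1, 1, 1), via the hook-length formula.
# SYT of shape (3, 3, 3, 3, 3, 3, 1, 1, 1) = 7054320

Hook-length formula: f^λ = n! / Π hook(c), product over all cells c of the Young diagram. For λ = (3, 3, 3, 3, 3, 3, 1, 1, 1), n = 21 boxes. Hook lengths by row (left-to-right, top-to-bottom): [11, 7, 6]; [10, 6, 5]; [9, 5, 4]; [8, 4, 3]; [7, 3, 2]; [6, 2, 1]; [3]; [2]; [1]. Product of hooks = 7242504192000. So f^λ = 21! / 7242504192000 = 51090942171709440000 / 7242504192000 = 7054320.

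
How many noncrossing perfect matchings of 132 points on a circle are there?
C_66 = 5632681584560312734993915705849145100

These noncrossing handshakes are counted by the Catalan number C_n = (1/(n + 1)) · C(2n, n). For n = 66: C_66 = (1/67) · C(132, 66) = 377389666165540953244592352291892721700/67 = 5632681584560312734993915705849145100.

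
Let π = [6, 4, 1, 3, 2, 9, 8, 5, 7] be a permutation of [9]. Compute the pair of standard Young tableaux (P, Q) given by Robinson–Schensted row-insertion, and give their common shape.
P = [1, 2, 5, 7] / [3, 8] / [4, 9] / [6];  Q = [1, 4, 6, 9] / [2, 7] / [3, 8] / [5];  common shape = (4, 2, 2, 1)

Row-insert the values π_1, π_2, … into P one at a time, bumping the leftmost entry strictly greater than the inserted value down to the next row. The recording tableau Q records, in position (i, j), the step at which that cell was added to P.
  Insert 6 (step 1): P = [6];  Q = [1]
  Insert 4 (step 2): P = [4] / [6];  Q = [1] / [2]
  Insert 1 (step 3): P = [1] / [4] / [6];  Q = [1] / [2] / [3]
  Insert 3 (step 4): P = [1, 3] / [4] / [6];  Q = [1, 4] / [2] / [3]
  Insert 2 (step 5): P = [1, 2] / [3] / [4] / [6];  Q = [1, 4] / [2] / [3] / [5]
  Insert 9 (step 6): P = [1, 2, 9] / [3] / [4] / [6];  Q = [1, 4, 6] / [2] / [3] / [5]
  Insert 8 (step 7): P = [1, 2, 8] / [3, 9] / [4] / [6];  Q = [1, 4, 6] / [2, 7] / [3] / [5]
  Insert 5 (step 8): P = [1, 2, 5] / [3, 8] / [4, 9] / [6];  Q = [1, 4, 6] / [2, 7] / [3, 8] / [5]
  Insert 7 (step 9): P = [1, 2, 5, 7] / [3, 8] / [4, 9] / [6];  Q = [1, 4, 6, 9] / [2, 7] / [3, 8] / [5]
Final shape: (4, 2, 2, 1).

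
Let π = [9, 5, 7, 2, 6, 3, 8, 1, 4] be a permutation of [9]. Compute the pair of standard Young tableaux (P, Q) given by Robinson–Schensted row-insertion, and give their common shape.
P = [1, 3, 4] / [2, 6, 8] / [5] / [7] / [9];  Q = [1, 3, 7] / [2, 5, 9] / [4] / [6] / [8];  common shape = (3, 3, 1, 1, 1)

Row-insert the values π_1, π_2, … into P one at a time, bumping the leftmost entry strictly greater than the inserted value down to the next row. The recording tableau Q records, in position (i, j), the step at which that cell was added to P.
  Insert 9 (step 1): P = [9];  Q = [1]
  Insert 5 (step 2): P = [5] / [9];  Q = [1] / [2]
  Insert 7 (step 3): P = [5, 7] / [9];  Q = [1, 3] / [2]
  Insert 2 (step 4): P = [2, 7] / [5] / [9];  Q = [1, 3] / [2] / [4]
  Insert 6 (step 5): P = [2, 6] / [5, 7] / [9];  Q = [1, 3] / [2, 5] / [4]
  Insert 3 (step 6): P = [2, 3] / [5, 6] / [7] / [9];  Q = [1, 3] / [2, 5] / [4] / [6]
  Insert 8 (step 7): P = [2, 3, 8] / [5, 6] / [7] / [9];  Q = [1, 3, 7] / [2, 5] / [4] / [6]
  Insert 1 (step 8): P = [1, 3, 8] / [2, 6] / [5] / [7] / [9];  Q = [1, 3, 7] / [2, 5] / [4] / [6] / [8]
  Insert 4 (step 9): P = [1, 3, 4] / [2, 6, 8] / [5] / [7] / [9];  Q = [1, 3, 7] / [2, 5, 9] / [4] / [6] / [8]
Final shape: (3, 3, 1, 1, 1).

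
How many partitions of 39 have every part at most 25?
p(39, parts ≤ 25) = 30812

Use the recurrence p(n, m) = p(n, m−1) + p(n−m, m): either the largest part is < m (count p(n, m−1)) or the largest part is exactly m (remove one copy of m, count p(n−m, m)). With p(0, ·) = 1 this gives p(39, parts ≤ 25) = 30812. (By conjugating Young diagrams, this also counts partitions of 39 into at most 25 parts.)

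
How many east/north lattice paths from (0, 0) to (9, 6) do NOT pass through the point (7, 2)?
Number of paths = 4465

Total paths from (0, 0) to (9, 6): C(15, 9) = 5005. Paths through (7, 2): (paths (0, 0) → (7, 2)) × (paths (7, 2) → (9, 6)) = C(9, 7) · C(6, 2) = 36 · 15 = 540. Avoidance count = 5005 − 540 = 4465.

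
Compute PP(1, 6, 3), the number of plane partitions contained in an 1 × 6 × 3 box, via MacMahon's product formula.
PP(1, 6, 3) = 84

Evaluate the triple product over i = 1..1, j = 1..6, k = 1..3. The factors are (2/1) · (3/2) · (4/3) · (3/2) · (4/3) · (5/4) · (4/3) · (5/4) · … (18 factors total). The numerators and denominators telescope so the product is an integer; carrying out the multiplication exactly gives PP(1, 6, 3) = 84.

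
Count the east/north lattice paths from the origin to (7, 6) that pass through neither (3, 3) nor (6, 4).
Number of paths = 626

Inclusion–exclusion. Total paths: C(13, 7) = 1716. Through P₁: C(6, 3)·C(7, 4) = 700. Through P₂: C(10, 6)·C(3, 1) = 630. Since P₁ is strictly southwest of P₂, a monotone path through both must visit P₁ then P₂; paths through both = C(6, 3)·C(4, 3)·C(3, 1) = 240. Avoid both = 1716 − 700 − 630 + 240 = 626.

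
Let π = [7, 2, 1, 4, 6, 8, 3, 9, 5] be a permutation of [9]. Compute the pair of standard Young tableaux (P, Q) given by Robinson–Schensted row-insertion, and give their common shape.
P = [1, 3, 5, 8, 9] / [2, 4, 6] / [7];  Q = [1, 4, 5, 6, 8] / [2, 7, 9] / [3];  common shape = (5, 3, 1)

Row-insert the values π_1, π_2, … into P one at a time, bumping the leftmost entry strictly greater than the inserted value down to the next row. The recording tableau Q records, in position (i, j), the step at which that cell was added to P.
  Insert 7 (step 1): P = [7];  Q = [1]
  Insert 2 (step 2): P = [2] / [7];  Q = [1] / [2]
  Insert 1 (step 3): P = [1] / [2] / [7];  Q = [1] / [2] / [3]
  Insert 4 (step 4): P = [1, 4] / [2] / [7];  Q = [1, 4] / [2] / [3]
  Insert 6 (step 5): P = [1, 4, 6] / [2] / [7];  Q = [1, 4, 5] / [2] / [3]
  Insert 8 (step 6): P = [1, 4, 6, 8] / [2] / [7];  Q = [1, 4, 5, 6] / [2] / [3]
  Insert 3 (step 7): P = [1, 3, 6, 8] / [2, 4] / [7];  Q = [1, 4, 5, 6] / [2, 7] / [3]
  Insert 9 (step 8): P = [1, 3, 6, 8, 9] / [2, 4] / [7];  Q = [1, 4, 5, 6, 8] / [2, 7] / [3]
  Insert 5 (step 9): P = [1, 3, 5, 8, 9] / [2, 4, 6] / [7];  Q = [1, 4, 5, 6, 8] / [2, 7, 9] / [3]
Final shape: (5, 3, 1).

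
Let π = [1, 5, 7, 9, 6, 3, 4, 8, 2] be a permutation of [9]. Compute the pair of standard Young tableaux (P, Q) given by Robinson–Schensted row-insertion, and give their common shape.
P = [1, 2, 4, 8] / [3, 6, 9] / [5] / [7];  Q = [1, 2, 3, 4] / [5, 7, 8] / [6] / [9];  common shape = (4, 3, 1, 1)

Row-insert the values π_1, π_2, … into P one at a time, bumping the leftmost entry strictly greater than the inserted value down to the next row. The recording tableau Q records, in position (i, j), the step at which that cell was added to P.
  Insert 1 (step 1): P = [1];  Q = [1]
  Insert 5 (step 2): P = [1, 5];  Q = [1, 2]
  Insert 7 (step 3): P = [1, 5, 7];  Q = [1, 2, 3]
  Insert 9 (step 4): P = [1, 5, 7, 9];  Q = [1, 2, 3, 4]
  Insert 6 (step 5): P = [1, 5, 6, 9] / [7];  Q = [1, 2, 3, 4] / [5]
  Insert 3 (step 6): P = [1, 3, 6, 9] / [5] / [7];  Q = [1, 2, 3, 4] / [5] / [6]
  Insert 4 (step 7): P = [1, 3, 4, 9] / [5, 6] / [7];  Q = [1, 2, 3, 4] / [5, 7] / [6]
  Insert 8 (step 8): P = [1, 3, 4, 8] / [5, 6, 9] / [7];  Q = [1, 2, 3, 4] / [5, 7, 8] / [6]
  Insert 2 (step 9): P = [1, 2, 4, 8] / [3, 6, 9] / [5] / [7];  Q = [1, 2, 3, 4] / [5, 7, 8] / [6] / [9]
Final shape: (4, 3, 1, 1).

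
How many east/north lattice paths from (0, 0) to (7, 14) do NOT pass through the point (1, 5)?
Number of paths = 86250

Total paths from (0, 0) to (7, 14): C(21, 7) = 116280. Paths through (1, 5): (paths (0, 0) → (1, 5)) × (paths (1, 5) → (7, 14)) = C(6, 1) · C(15, 6) = 6 · 5005 = 30030. Avoidance count = 116280 − 30030 = 86250.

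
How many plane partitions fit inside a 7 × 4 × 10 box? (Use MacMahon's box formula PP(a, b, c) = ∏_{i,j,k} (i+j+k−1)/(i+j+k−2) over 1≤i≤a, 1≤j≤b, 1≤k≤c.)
PP(7, 4, 10) = 69951472754592

Evaluate the triple product over i = 1..7, j = 1..4, k = 1..10. The factors are (2/1) · (3/2) · (4/3) · (5/4) · (6/5) · (7/6) · (8/7) · (9/8) · … (280 factors total). The numerators and denominators telescope so the product is an integer; carrying out the multiplication exactly gives PP(7, 4, 10) = 69951472754592.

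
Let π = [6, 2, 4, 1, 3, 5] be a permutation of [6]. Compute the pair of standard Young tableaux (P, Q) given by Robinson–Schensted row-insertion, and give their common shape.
P = [1, 3, 5] / [2, 4] / [6];  Q = [1, 3, 6] / [2, 5] / [4];  common shape = (3, 2, 1)

Row-insert the values π_1, π_2, … into P one at a time, bumping the leftmost entry strictly greater than the inserted value down to the next row. The recording tableau Q records, in position (i, j), the step at which that cell was added to P.
  Insert 6 (step 1): P = [6];  Q = [1]
  Insert 2 (step 2): P = [2] / [6];  Q = [1] / [2]
  Insert 4 (step 3): P = [2, 4] / [6];  Q = [1, 3] / [2]
  Insert 1 (step 4): P = [1, 4] / [2] / [6];  Q = [1, 3] / [2] / [4]
  Insert 3 (step 5): P = [1, 3] / [2, 4] / [6];  Q = [1, 3] / [2, 5] / [4]
  Insert 5 (step 6): P = [1, 3, 5] / [2, 4] / [6];  Q = [1, 3, 6] / [2, 5] / [4]
Final shape: (3, 2, 1).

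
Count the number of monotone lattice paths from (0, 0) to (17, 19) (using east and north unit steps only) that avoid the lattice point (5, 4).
Number of paths = 6407130240

Total paths from (0, 0) to (17, 19): C(36, 17) = 8597496600. Paths through (5, 4): (paths (0, 0) → (5, 4)) × (paths (5, 4) → (17, 19)) = C(9, 5) · C(27, 12) = 126 · 17383860 = 2190366360. Avoidance count = 8597496600 − 2190366360 = 6407130240.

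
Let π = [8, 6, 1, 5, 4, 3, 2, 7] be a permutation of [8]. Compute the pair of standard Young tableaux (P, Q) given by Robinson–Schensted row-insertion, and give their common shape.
P = [1, 2, 7] / [3] / [4] / [5] / [6] / [8];  Q = [1, 4, 8] / [2] / [3] / [5] / [6] / [7];  common shape = (3, 1, 1, 1, 1, 1)

Row-insert the values π_1, π_2, … into P one at a time, bumping the leftmost entry strictly greater than the inserted value down to the next row. The recording tableau Q records, in position (i, j), the step at which that cell was added to P.
  Insert 8 (step 1): P = [8];  Q = [1]
  Insert 6 (step 2): P = [6] / [8];  Q = [1] / [2]
  Insert 1 (step 3): P = [1] / [6] / [8];  Q = [1] / [2] / [3]
  Insert 5 (step 4): P = [1, 5] / [6] / [8];  Q = [1, 4] / [2] / [3]
  Insert 4 (step 5): P = [1, 4] / [5] / [6] / [8];  Q = [1, 4] / [2] / [3] / [5]
  Insert 3 (step 6): P = [1, 3] / [4] / [5] / [6] / [8];  Q = [1, 4] / [2] / [3] / [5] / [6]
  Insert 2 (step 7): P = [1, 2] / [3] / [4] / [5] / [6] / [8];  Q = [1, 4] / [2] / [3] / [5] / [6] / [7]
  Insert 7 (step 8): P = [1, 2, 7] / [3] / [4] / [5] / [6] / [8];  Q = [1, 4, 8] / [2] / [3] / [5] / [6] / [7]
Final shape: (3, 1, 1, 1, 1, 1).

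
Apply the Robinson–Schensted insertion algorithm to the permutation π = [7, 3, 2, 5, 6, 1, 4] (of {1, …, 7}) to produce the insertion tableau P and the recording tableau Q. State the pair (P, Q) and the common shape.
P = [1, 4, 6] / [2, 5] / [3] / [7];  Q = [1, 4, 5] / [2, 7] / [3] / [6];  common shape = (3, 2, 1, 1)

Row-insert the values π_1, π_2, … into P one at a time, bumping the leftmost entry strictly greater than the inserted value down to the next row. The recording tableau Q records, in position (i, j), the step at which that cell was added to P.
  Insert 7 (step 1): P = [7];  Q = [1]
  Insert 3 (step 2): P = [3] / [7];  Q = [1] / [2]
  Insert 2 (step 3): P = [2] / [3] / [7];  Q = [1] / [2] / [3]
  Insert 5 (step 4): P = [2, 5] / [3] / [7];  Q = [1, 4] / [2] / [3]
  Insert 6 (step 5): P = [2, 5, 6] / [3] / [7];  Q = [1, 4, 5] / [2] / [3]
  Insert 1 (step 6): P = [1, 5, 6] / [2] / [3] / [7];  Q = [1, 4, 5] / [2] / [3] / [6]
  Insert 4 (step 7): P = [1, 4, 6] / [2, 5] / [3] / [7];  Q = [1, 4, 5] / [2, 7] / [3] / [6]
Final shape: (3, 2, 1, 1).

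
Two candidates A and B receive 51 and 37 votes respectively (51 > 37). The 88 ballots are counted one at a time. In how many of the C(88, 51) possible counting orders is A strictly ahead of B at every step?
Strict-lead orderings = 1382186719149403781731572

Total orderings of the 88 votes with 51 for A: C(88, 51) = 8688030806081966628027024. By the Bertrand ballot formula (Cycle Lemma / reflection principle), the number of orderings in which A is strictly ahead of B throughout is (p − q)/(p + q) · C(p + q, p) = (51 − 37)/(51 + 37) · 8688030806081966628027024 = 1382186719149403781731572.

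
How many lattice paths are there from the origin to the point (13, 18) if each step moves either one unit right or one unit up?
Number of paths = 206253075

A monotone lattice path from (0, 0) to (13, 18) consists of 13 east steps and 18 north steps in some order, so it is determined by which 13 of the 31 steps are east. The count is C(31, 13) = 206253075.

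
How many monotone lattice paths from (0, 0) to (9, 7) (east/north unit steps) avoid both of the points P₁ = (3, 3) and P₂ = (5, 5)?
Number of paths = 5260

Inclusion–exclusion. Total paths: C(16, 9) = 11440. Through P₁: C(6, 3)·C(10, 6) = 4200. Through P₂: C(10, 5)·C(6, 4) = 3780. Since P₁ is strictly southwest of P₂, a monotone path through both must visit P₁ then P₂; paths through both = C(6, 3)·C(4, 2)·C(6, 4) = 1800. Avoid both = 11440 − 4200 − 3780 + 1800 = 5260.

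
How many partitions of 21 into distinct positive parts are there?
q(21) = 76

A partition into distinct parts is a strictly decreasing sequence summing to n. The recurrence d(n, m) = d(n, m−1) + d(n−m, m−1) (use part m at most once) with q(n) = d(n, n) gives q(21) = 76. (Euler's theorem: # distinct-part partitions = # odd-part partitions.)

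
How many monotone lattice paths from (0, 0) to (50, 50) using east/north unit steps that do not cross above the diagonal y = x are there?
C_50 = 1978261657756160653623774456

These NE paths below the diagonal are counted by the Catalan number C_n = (1/(n + 1)) · C(2n, n). For n = 50: C_50 = (1/51) · C(100, 50) = 100891344545564193334812497256/51 = 1978261657756160653623774456.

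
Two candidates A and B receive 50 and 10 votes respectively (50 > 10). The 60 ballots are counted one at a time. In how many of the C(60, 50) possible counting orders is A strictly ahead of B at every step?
Strict-lead orderings = 50262685044

Total orderings of the 60 votes with 50 for A: C(60, 50) = 75394027566. By the Bertrand ballot formula (Cycle Lemma / reflection principle), the number of orderings in which A is strictly ahead of B throughout is (p − q)/(p + q) · C(p + q, p) = (50 − 10)/(50 + 10) · 75394027566 = 50262685044.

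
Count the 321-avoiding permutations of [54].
C_54 = 451959718027953471447609509424

These 321-avoiding permutations are counted by the Catalan number C_n = (1/(n + 1)) · C(2n, n). For n = 54: C_54 = (1/55) · C(108, 54) = 24857784491537440929618523018320/55 = 451959718027953471447609509424.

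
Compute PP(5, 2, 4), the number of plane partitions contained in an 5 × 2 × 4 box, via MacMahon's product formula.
PP(5, 2, 4) = 5292

Evaluate the triple product over i = 1..5, j = 1..2, k = 1..4. The factors are (2/1) · (3/2) · (4/3) · (5/4) · (3/2) · (4/3) · (5/4) · (6/5) · … (40 factors total). The numerators and denominators telescope so the product is an integer; carrying out the multiplication exactly gives PP(5, 2, 4) = 5292.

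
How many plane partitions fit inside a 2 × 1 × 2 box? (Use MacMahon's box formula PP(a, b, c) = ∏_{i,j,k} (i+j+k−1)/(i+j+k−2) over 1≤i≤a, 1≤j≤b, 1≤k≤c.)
PP(2, 1, 2) = 6

Evaluate the triple product over i = 1..2, j = 1..1, k = 1..2. The factors are (2/1) · (3/2) · (3/2) · (4/3). The numerators and denominators telescope so the product is an integer; carrying out the multiplication exactly gives PP(2, 1, 2) = 6.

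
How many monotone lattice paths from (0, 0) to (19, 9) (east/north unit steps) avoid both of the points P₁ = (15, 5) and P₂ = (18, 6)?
Number of paths = 5531300

Inclusion–exclusion. Total paths: C(28, 19) = 6906900. Through P₁: C(20, 15)·C(8, 4) = 1085280. Through P₂: C(24, 18)·C(4, 1) = 538384. Since P₁ is strictly southwest of P₂, a monotone path through both must visit P₁ then P₂; paths through both = C(20, 15)·C(4, 3)·C(4, 1) = 248064. Avoid both = 6906900 − 1085280 − 538384 + 248064 = 5531300.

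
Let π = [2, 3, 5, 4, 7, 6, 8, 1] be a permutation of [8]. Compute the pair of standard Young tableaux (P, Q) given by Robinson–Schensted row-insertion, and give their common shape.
P = [1, 3, 4, 6, 8] / [2, 7] / [5];  Q = [1, 2, 3, 5, 7] / [4, 6] / [8];  common shape = (5, 2, 1)

Row-insert the values π_1, π_2, … into P one at a time, bumping the leftmost entry strictly greater than the inserted value down to the next row. The recording tableau Q records, in position (i, j), the step at which that cell was added to P.
  Insert 2 (step 1): P = [2];  Q = [1]
  Insert 3 (step 2): P = [2, 3];  Q = [1, 2]
  Insert 5 (step 3): P = [2, 3, 5];  Q = [1, 2, 3]
  Insert 4 (step 4): P = [2, 3, 4] / [5];  Q = [1, 2, 3] / [4]
  Insert 7 (step 5): P = [2, 3, 4, 7] / [5];  Q = [1, 2, 3, 5] / [4]
  Insert 6 (step 6): P = [2, 3, 4, 6] / [5, 7];  Q = [1, 2, 3, 5] / [4, 6]
  Insert 8 (step 7): P = [2, 3, 4, 6, 8] / [5, 7];  Q = [1, 2, 3, 5, 7] / [4, 6]
  Insert 1 (step 8): P = [1, 3, 4, 6, 8] / [2, 7] / [5];  Q = [1, 2, 3, 5, 7] / [4, 6] / [8]
Final shape: (5, 2, 1).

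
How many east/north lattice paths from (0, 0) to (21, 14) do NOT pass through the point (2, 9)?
Number of paths = 2317621680

Total paths from (0, 0) to (21, 14): C(35, 21) = 2319959400. Paths through (2, 9): (paths (0, 0) → (2, 9)) × (paths (2, 9) → (21, 14)) = C(11, 2) · C(24, 19) = 55 · 42504 = 2337720. Avoidance count = 2319959400 − 2337720 = 2317621680.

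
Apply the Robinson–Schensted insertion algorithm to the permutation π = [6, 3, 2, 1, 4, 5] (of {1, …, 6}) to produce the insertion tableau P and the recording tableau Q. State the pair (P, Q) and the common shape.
P = [1, 4, 5] / [2] / [3] / [6];  Q = [1, 5, 6] / [2] / [3] / [4];  common shape = (3, 1, 1, 1)

Row-insert the values π_1, π_2, … into P one at a time, bumping the leftmost entry strictly greater than the inserted value down to the next row. The recording tableau Q records, in position (i, j), the step at which that cell was added to P.
  Insert 6 (step 1): P = [6];  Q = [1]
  Insert 3 (step 2): P = [3] / [6];  Q = [1] / [2]
  Insert 2 (step 3): P = [2] / [3] / [6];  Q = [1] / [2] / [3]
  Insert 1 (step 4): P = [1] / [2] / [3] / [6];  Q = [1] / [2] / [3] / [4]
  Insert 4 (step 5): P = [1, 4] / [2] / [3] / [6];  Q = [1, 5] / [2] / [3] / [4]
  Insert 5 (step 6): P = [1, 4, 5] / [2] / [3] / [6];  Q = [1, 5, 6] / [2] / [3] / [4]
Final shape: (3, 1, 1, 1).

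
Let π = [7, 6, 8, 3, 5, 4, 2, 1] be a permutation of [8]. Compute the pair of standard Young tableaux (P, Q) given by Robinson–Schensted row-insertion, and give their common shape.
P = [1, 4] / [2, 8] / [3] / [5] / [6] / [7];  Q = [1, 3] / [2, 5] / [4] / [6] / [7] / [8];  common shape = (2, 2, 1, 1, 1, 1)

Row-insert the values π_1, π_2, … into P one at a time, bumping the leftmost entry strictly greater than the inserted value down to the next row. The recording tableau Q records, in position (i, j), the step at which that cell was added to P.
  Insert 7 (step 1): P = [7];  Q = [1]
  Insert 6 (step 2): P = [6] / [7];  Q = [1] / [2]
  Insert 8 (step 3): P = [6, 8] / [7];  Q = [1, 3] / [2]
  Insert 3 (step 4): P = [3, 8] / [6] / [7];  Q = [1, 3] / [2] / [4]
  Insert 5 (step 5): P = [3, 5] / [6, 8] / [7];  Q = [1, 3] / [2, 5] / [4]
  Insert 4 (step 6): P = [3, 4] / [5, 8] / [6] / [7];  Q = [1, 3] / [2, 5] / [4] / [6]
  Insert 2 (step 7): P = [2, 4] / [3, 8] / [5] / [6] / [7];  Q = [1, 3] / [2, 5] / [4] / [6] / [7]
  Insert 1 (step 8): P = [1, 4] / [2, 8] / [3] / [5] / [6] / [7];  Q = [1, 3] / [2, 5] / [4] / [6] / [7] / [8]
Final shape: (2, 2, 1, 1, 1, 1).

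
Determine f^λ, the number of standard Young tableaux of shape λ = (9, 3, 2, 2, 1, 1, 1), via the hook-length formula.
# SYT of shape (9, 3, 2, 2, 1, 1, 1) = 11110554

Hook-length formula: f^λ = n! / Π hook(c), product over all cells c of the Young diagram. For λ = (9, 3, 2, 2, 1, 1, 1), n = 19 boxes. Hook lengths by row (left-to-right, top-to-bottom): [15, 11, 8, 6, 5, 4, 3, 2, 1]; [8, 4, 1]; [6, 2]; [5, 1]; [3]; [2]; [1]. Product of hooks = 10948608000. So f^λ = 19! / 10948608000 = 121645100408832000 / 10948608000 = 11110554.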